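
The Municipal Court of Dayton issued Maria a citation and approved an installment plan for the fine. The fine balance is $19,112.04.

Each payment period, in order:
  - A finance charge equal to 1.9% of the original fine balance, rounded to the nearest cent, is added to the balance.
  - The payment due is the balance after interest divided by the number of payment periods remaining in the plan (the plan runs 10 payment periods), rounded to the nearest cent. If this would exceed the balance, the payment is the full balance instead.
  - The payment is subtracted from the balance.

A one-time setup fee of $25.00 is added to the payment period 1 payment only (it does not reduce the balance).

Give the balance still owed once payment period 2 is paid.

$15,902.92

Payment period 1: $19,112.04 +$363.13 interest = $19,475.17; pay $1,947.52 (+ $25.00 fee) → $17,527.65
Payment period 2: $17,527.65 +$363.13 interest = $17,890.78; pay $1,987.86 → $15,902.92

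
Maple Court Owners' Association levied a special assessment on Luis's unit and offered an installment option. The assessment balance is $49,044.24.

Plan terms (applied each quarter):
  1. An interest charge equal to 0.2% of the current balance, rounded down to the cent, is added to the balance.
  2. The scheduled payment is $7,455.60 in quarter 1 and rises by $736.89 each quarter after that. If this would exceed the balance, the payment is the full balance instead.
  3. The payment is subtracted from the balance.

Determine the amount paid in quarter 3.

# | Opening | Interest | Payment | End bal
1 | $49,044.24 | $98.08 | $7,455.60 | $41,686.72
2 | $41,686.72 | $83.37 | $8,192.49 | $33,577.60
3 | $33,577.60 | $67.15 | $8,929.38 | $24,715.37

$8,929.38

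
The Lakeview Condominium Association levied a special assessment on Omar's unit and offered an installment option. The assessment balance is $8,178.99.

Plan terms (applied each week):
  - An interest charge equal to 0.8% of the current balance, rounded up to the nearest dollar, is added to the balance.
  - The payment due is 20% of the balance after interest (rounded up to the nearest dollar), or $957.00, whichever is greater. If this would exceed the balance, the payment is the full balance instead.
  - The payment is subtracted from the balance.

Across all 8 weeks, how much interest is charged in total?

Week 1: opening $8,178.99; interest $66.00 → $8,244.99; payment $1,649.00; balance $6,595.99
Week 2: opening $6,595.99; interest $53.00 → $6,648.99; payment $1,330.00; balance $5,318.99
Week 3: opening $5,318.99; interest $43.00 → $5,361.99; payment $1,073.00; balance $4,288.99
Week 4: opening $4,288.99; interest $35.00 → $4,323.99; payment $957.00; balance $3,366.99
Week 5: opening $3,366.99; interest $27.00 → $3,393.99; payment $957.00; balance $2,436.99
Week 6: opening $2,436.99; interest $20.00 → $2,456.99; payment $957.00; balance $1,499.99
Week 7: opening $1,499.99; interest $12.00 → $1,511.99; payment $957.00; balance $554.99
Week 8: opening $554.99; interest $5.00 → $559.99; payment $559.99; balance $0.00
Total interest: $66.00 + $53.00 + $43.00 + $35.00 + $27.00 + $20.00 + $12.00 + $5.00 = $261.00

$261.00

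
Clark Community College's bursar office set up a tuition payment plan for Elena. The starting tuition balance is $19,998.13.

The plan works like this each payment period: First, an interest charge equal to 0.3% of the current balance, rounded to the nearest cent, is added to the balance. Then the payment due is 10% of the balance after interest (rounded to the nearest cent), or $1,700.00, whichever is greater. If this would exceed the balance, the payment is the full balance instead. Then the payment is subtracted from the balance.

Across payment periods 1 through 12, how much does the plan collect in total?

Payment period 1: $19,998.13 +$59.99 interest = $20,058.12; pay $2,005.81 → $18,052.31
Payment period 2: $18,052.31 +$54.16 interest = $18,106.47; pay $1,810.65 → $16,295.82
Payment period 3: $16,295.82 +$48.89 interest = $16,344.71; pay $1,700.00 → $14,644.71
Payment period 4: $14,644.71 +$43.93 interest = $14,688.64; pay $1,700.00 → $12,988.64
Payment period 5: $12,988.64 +$38.97 interest = $13,027.61; pay $1,700.00 → $11,327.61
Payment period 6: $11,327.61 +$33.98 interest = $11,361.59; pay $1,700.00 → $9,661.59
Payment period 7: $9,661.59 +$28.98 interest = $9,690.57; pay $1,700.00 → $7,990.57
Payment period 8: $7,990.57 +$23.97 interest = $8,014.54; pay $1,700.00 → $6,314.54
Payment period 9: $6,314.54 +$18.94 interest = $6,333.48; pay $1,700.00 → $4,633.48
Payment period 10: $4,633.48 +$13.90 interest = $4,647.38; pay $1,700.00 → $2,947.38
Payment period 11: $2,947.38 +$8.84 interest = $2,956.22; pay $1,700.00 → $1,256.22
Payment period 12: $1,256.22 +$3.77 interest = $1,259.99; pay $1,259.99 → $0.00
Total paid: $20,376.45

$20,376.45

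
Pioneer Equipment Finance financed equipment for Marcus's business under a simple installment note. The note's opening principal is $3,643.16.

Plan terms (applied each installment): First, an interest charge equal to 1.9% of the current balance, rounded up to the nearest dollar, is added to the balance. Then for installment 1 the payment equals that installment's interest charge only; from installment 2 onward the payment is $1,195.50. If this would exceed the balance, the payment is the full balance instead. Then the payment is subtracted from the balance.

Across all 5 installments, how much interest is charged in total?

Installment 1: opening $3,643.16; interest $70.00 → $3,713.16; payment $70.00; balance $3,643.16
Installment 2: opening $3,643.16; interest $70.00 → $3,713.16; payment $1,195.50; balance $2,517.66
Installment 3: opening $2,517.66; interest $48.00 → $2,565.66; payment $1,195.50; balance $1,370.16
Installment 4: opening $1,370.16; interest $27.00 → $1,397.16; payment $1,195.50; balance $201.66
Installment 5: opening $201.66; interest $4.00 → $205.66; payment $205.66; balance $0.00
Total interest: $70.00 + $70.00 + $48.00 + $27.00 + $4.00 = $219.00

$219.00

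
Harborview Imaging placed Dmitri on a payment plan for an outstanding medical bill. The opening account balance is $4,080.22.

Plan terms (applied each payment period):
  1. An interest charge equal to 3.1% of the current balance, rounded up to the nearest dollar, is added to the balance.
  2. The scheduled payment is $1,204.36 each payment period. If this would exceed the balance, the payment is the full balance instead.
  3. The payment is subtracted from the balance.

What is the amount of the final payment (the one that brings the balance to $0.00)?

$771.14

# | Opening | Interest | Payment | End bal
1 | $4,080.22 | $127.00 | $1,204.36 | $3,002.86
2 | $3,002.86 | $94.00 | $1,204.36 | $1,892.50
3 | $1,892.50 | $59.00 | $1,204.36 | $747.14
4 | $747.14 | $24.00 | $771.14 | $0.00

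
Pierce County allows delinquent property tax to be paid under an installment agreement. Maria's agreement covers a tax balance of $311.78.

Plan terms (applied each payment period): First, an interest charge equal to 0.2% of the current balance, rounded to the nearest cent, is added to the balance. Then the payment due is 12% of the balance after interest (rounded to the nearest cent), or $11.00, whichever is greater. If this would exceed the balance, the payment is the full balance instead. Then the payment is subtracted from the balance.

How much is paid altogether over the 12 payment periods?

Payment period 1: $311.78 +$0.62 interest = $312.40; pay $37.49 → $274.91
Payment period 2: $274.91 +$0.55 interest = $275.46; pay $33.06 → $242.40
Payment period 3: $242.40 +$0.48 interest = $242.88; pay $29.15 → $213.73
Payment period 4: $213.73 +$0.43 interest = $214.16; pay $25.70 → $188.46
Payment period 5: $188.46 +$0.38 interest = $188.84; pay $22.66 → $166.18
Payment period 6: $166.18 +$0.33 interest = $166.51; pay $19.98 → $146.53
Payment period 7: $146.53 +$0.29 interest = $146.82; pay $17.62 → $129.20
Payment period 8: $129.20 +$0.26 interest = $129.46; pay $15.54 → $113.92
Payment period 9: $113.92 +$0.23 interest = $114.15; pay $13.70 → $100.45
Payment period 10: $100.45 +$0.20 interest = $100.65; pay $12.08 → $88.57
Payment period 11: $88.57 +$0.18 interest = $88.75; pay $11.00 → $77.75
Payment period 12: $77.75 +$0.16 interest = $77.91; pay $11.00 → $66.91
Total paid: $248.98

$248.98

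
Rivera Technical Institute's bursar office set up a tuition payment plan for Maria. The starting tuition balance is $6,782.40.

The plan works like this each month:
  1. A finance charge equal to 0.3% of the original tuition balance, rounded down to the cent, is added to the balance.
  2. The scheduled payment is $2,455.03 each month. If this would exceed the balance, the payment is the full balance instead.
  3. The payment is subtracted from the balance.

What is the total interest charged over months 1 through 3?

$61.02

# | Opening | Interest | Payment | End bal
1 | $6,782.40 | $20.34 | $2,455.03 | $4,347.71
2 | $4,347.71 | $20.34 | $2,455.03 | $1,913.02
3 | $1,913.02 | $20.34 | $1,933.36 | $0.00
Total interest: $20.34 + $20.34 + $20.34 = $61.02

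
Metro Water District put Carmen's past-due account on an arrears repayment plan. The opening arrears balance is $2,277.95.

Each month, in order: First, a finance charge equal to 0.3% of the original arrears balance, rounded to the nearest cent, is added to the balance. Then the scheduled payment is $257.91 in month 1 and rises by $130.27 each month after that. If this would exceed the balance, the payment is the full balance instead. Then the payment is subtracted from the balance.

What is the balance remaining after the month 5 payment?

$0.00

Month 1: opening $2,277.95; interest $6.83 → $2,284.78; payment $257.91; balance $2,026.87
Month 2: opening $2,026.87; interest $6.83 → $2,033.70; payment $388.18; balance $1,645.52
Month 3: opening $1,645.52; interest $6.83 → $1,652.35; payment $518.45; balance $1,133.90
Month 4: opening $1,133.90; interest $6.83 → $1,140.73; payment $648.72; balance $492.01
Month 5: opening $492.01; interest $6.83 → $498.84; payment $498.84; balance $0.00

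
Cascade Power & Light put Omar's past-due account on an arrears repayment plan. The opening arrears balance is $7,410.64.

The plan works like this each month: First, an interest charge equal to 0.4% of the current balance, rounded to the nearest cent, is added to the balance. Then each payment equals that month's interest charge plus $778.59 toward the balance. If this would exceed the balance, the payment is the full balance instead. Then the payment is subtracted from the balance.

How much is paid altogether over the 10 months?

$7,566.92

Month 1: $7,410.64 +$29.64 interest = $7,440.28; pay $808.23 → $6,632.05
Month 2: $6,632.05 +$26.53 interest = $6,658.58; pay $805.12 → $5,853.46
Month 3: $5,853.46 +$23.41 interest = $5,876.87; pay $802.00 → $5,074.87
Month 4: $5,074.87 +$20.30 interest = $5,095.17; pay $798.89 → $4,296.28
Month 5: $4,296.28 +$17.19 interest = $4,313.47; pay $795.78 → $3,517.69
Month 6: $3,517.69 +$14.07 interest = $3,531.76; pay $792.66 → $2,739.10
Month 7: $2,739.10 +$10.96 interest = $2,750.06; pay $789.55 → $1,960.51
Month 8: $1,960.51 +$7.84 interest = $1,968.35; pay $786.43 → $1,181.92
Month 9: $1,181.92 +$4.73 interest = $1,186.65; pay $783.32 → $403.33
Month 10: $403.33 +$1.61 interest = $404.94; pay $404.94 → $0.00
Total paid: $7,566.92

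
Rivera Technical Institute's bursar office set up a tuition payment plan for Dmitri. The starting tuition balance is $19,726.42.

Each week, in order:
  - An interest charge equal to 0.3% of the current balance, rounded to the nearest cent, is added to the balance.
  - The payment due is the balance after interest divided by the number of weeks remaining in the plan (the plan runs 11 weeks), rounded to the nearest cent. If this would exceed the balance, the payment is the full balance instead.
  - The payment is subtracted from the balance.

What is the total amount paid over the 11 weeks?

Week 1: $19,726.42 +$59.18 interest = $19,785.60; pay $1,798.69 → $17,986.91
Week 2: $17,986.91 +$53.96 interest = $18,040.87; pay $1,804.09 → $16,236.78
Week 3: $16,236.78 +$48.71 interest = $16,285.49; pay $1,809.50 → $14,475.99
Week 4: $14,475.99 +$43.43 interest = $14,519.42; pay $1,814.93 → $12,704.49
Week 5: $12,704.49 +$38.11 interest = $12,742.60; pay $1,820.37 → $10,922.23
Week 6: $10,922.23 +$32.77 interest = $10,955.00; pay $1,825.83 → $9,129.17
Week 7: $9,129.17 +$27.39 interest = $9,156.56; pay $1,831.31 → $7,325.25
Week 8: $7,325.25 +$21.98 interest = $7,347.23; pay $1,836.81 → $5,510.42
Week 9: $5,510.42 +$16.53 interest = $5,526.95; pay $1,842.32 → $3,684.63
Week 10: $3,684.63 +$11.05 interest = $3,695.68; pay $1,847.84 → $1,847.84
Week 11: $1,847.84 +$5.54 interest = $1,853.38; pay $1,853.38 → $0.00
Total paid: $20,085.07

$20,085.07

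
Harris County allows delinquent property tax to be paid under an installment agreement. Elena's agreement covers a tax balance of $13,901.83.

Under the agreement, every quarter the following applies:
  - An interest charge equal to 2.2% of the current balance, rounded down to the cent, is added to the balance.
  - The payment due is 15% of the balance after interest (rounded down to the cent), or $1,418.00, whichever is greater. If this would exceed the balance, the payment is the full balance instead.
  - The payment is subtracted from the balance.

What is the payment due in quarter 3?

$1,608.24

# | Opening | Interest | Payment | End bal
1 | $13,901.83 | $305.84 | $2,131.15 | $12,076.52
2 | $12,076.52 | $265.68 | $1,851.33 | $10,490.87
3 | $10,490.87 | $230.79 | $1,608.24 | $9,113.42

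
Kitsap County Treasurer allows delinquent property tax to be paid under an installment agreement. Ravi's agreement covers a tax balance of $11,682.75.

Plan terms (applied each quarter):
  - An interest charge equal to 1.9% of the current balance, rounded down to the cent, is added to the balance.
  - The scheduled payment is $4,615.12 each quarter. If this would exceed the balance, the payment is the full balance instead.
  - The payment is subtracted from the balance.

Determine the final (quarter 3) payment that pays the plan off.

Quarter 1: opening $11,682.75; interest $221.97 → $11,904.72; payment $4,615.12; balance $7,289.60
Quarter 2: opening $7,289.60; interest $138.50 → $7,428.10; payment $4,615.12; balance $2,812.98
Quarter 3: opening $2,812.98; interest $53.44 → $2,866.42; payment $2,866.42; balance $0.00

$2,866.42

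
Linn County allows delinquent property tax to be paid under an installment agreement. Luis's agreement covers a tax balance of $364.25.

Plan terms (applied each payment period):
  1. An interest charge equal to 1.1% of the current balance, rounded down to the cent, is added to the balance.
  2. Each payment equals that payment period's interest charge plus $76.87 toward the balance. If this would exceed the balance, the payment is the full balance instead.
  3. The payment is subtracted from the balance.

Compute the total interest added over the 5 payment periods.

Payment period 1: opening $364.25; interest $4.00 → $368.25; payment $80.87; balance $287.38
Payment period 2: opening $287.38; interest $3.16 → $290.54; payment $80.03; balance $210.51
Payment period 3: opening $210.51; interest $2.31 → $212.82; payment $79.18; balance $133.64
Payment period 4: opening $133.64; interest $1.47 → $135.11; payment $78.34; balance $56.77
Payment period 5: opening $56.77; interest $0.62 → $57.39; payment $57.39; balance $0.00
Total interest: $4.00 + $3.16 + $2.31 + $1.47 + $0.62 = $11.56

$11.56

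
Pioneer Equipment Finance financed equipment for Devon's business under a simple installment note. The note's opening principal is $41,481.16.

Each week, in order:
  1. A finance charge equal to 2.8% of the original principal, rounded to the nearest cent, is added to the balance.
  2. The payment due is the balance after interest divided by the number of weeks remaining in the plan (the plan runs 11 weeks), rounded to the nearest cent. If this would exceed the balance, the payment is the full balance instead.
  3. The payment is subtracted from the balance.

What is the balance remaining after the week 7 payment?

Week 1: opening $41,481.16; interest $1,161.47 → $42,642.63; payment $3,876.60; balance $38,766.03
Week 2: opening $38,766.03; interest $1,161.47 → $39,927.50; payment $3,992.75; balance $35,934.75
Week 3: opening $35,934.75; interest $1,161.47 → $37,096.22; payment $4,121.80; balance $32,974.42
Week 4: opening $32,974.42; interest $1,161.47 → $34,135.89; payment $4,266.99; balance $29,868.90
Week 5: opening $29,868.90; interest $1,161.47 → $31,030.37; payment $4,432.91; balance $26,597.46
Week 6: opening $26,597.46; interest $1,161.47 → $27,758.93; payment $4,626.49; balance $23,132.44
Week 7: opening $23,132.44; interest $1,161.47 → $24,293.91; payment $4,858.78; balance $19,435.13

$19,435.13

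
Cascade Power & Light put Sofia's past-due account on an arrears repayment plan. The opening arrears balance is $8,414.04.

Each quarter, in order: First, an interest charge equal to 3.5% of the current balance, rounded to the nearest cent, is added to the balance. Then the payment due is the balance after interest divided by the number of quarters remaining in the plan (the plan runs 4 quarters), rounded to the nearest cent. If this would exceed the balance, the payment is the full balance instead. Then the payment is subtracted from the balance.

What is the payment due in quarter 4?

Quarter 1: $8,414.04 +$294.49 interest = $8,708.53; pay $2,177.13 → $6,531.40
Quarter 2: $6,531.40 +$228.60 interest = $6,760.00; pay $2,253.33 → $4,506.67
Quarter 3: $4,506.67 +$157.73 interest = $4,664.40; pay $2,332.20 → $2,332.20
Quarter 4: $2,332.20 +$81.63 interest = $2,413.83; pay $2,413.83 → $0.00

$2,413.83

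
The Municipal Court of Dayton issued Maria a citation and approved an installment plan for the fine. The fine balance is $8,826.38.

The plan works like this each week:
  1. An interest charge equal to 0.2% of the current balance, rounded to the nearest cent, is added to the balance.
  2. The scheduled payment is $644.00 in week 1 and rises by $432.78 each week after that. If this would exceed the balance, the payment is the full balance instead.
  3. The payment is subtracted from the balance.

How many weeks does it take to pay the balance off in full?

6

Week 1: opening $8,826.38; interest $17.65 → $8,844.03; payment $644.00; balance $8,200.03
Week 2: opening $8,200.03; interest $16.40 → $8,216.43; payment $1,076.78; balance $7,139.65
Week 3: opening $7,139.65; interest $14.28 → $7,153.93; payment $1,509.56; balance $5,644.37
Week 4: opening $5,644.37; interest $11.29 → $5,655.66; payment $1,942.34; balance $3,713.32
Week 5: opening $3,713.32; interest $7.43 → $3,720.75; payment $2,375.12; balance $1,345.63
Week 6: opening $1,345.63; interest $2.69 → $1,348.32; payment $1,348.32; balance $0.00
Balance reaches $0.00 in week 6.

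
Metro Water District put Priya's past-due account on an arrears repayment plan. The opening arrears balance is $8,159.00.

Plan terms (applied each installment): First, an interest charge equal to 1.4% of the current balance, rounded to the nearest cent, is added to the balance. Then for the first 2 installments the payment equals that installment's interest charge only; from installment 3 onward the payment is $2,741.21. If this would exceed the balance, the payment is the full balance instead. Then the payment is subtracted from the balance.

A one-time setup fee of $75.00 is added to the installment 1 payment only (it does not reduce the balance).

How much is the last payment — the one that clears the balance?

# | Opening | Interest | Payment | Fee | End bal
1 | $8,159.00 | $114.23 | $114.23 | $75.00 | $8,159.00
2 | $8,159.00 | $114.23 | $114.23 | — | $8,159.00
3 | $8,159.00 | $114.23 | $2,741.21 | — | $5,532.02
4 | $5,532.02 | $77.45 | $2,741.21 | — | $2,868.26
5 | $2,868.26 | $40.16 | $2,741.21 | — | $167.21
6 | $167.21 | $2.34 | $169.55 | — | $0.00

$169.55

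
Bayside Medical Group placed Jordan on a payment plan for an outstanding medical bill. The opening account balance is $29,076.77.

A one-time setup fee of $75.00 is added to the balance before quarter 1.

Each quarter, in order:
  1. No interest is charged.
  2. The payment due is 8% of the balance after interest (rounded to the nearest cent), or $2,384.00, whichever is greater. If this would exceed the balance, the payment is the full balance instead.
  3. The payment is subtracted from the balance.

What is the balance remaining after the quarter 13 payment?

Quarter 1: opening $29,151.77; payment $2,384.00; balance $26,767.77
Quarter 2: opening $26,767.77; payment $2,384.00; balance $24,383.77
Quarter 3: opening $24,383.77; payment $2,384.00; balance $21,999.77
Quarter 4: opening $21,999.77; payment $2,384.00; balance $19,615.77
Quarter 5: opening $19,615.77; payment $2,384.00; balance $17,231.77
Quarter 6: opening $17,231.77; payment $2,384.00; balance $14,847.77
Quarter 7: opening $14,847.77; payment $2,384.00; balance $12,463.77
Quarter 8: opening $12,463.77; payment $2,384.00; balance $10,079.77
Quarter 9: opening $10,079.77; payment $2,384.00; balance $7,695.77
Quarter 10: opening $7,695.77; payment $2,384.00; balance $5,311.77
Quarter 11: opening $5,311.77; payment $2,384.00; balance $2,927.77
Quarter 12: opening $2,927.77; payment $2,384.00; balance $543.77
Quarter 13: opening $543.77; payment $543.77; balance $0.00

$0.00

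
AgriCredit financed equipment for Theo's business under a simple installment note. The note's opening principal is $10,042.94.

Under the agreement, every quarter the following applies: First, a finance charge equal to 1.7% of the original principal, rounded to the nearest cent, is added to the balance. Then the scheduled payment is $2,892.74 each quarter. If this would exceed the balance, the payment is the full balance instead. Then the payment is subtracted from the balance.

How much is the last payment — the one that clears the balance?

Quarter 1: opening $10,042.94; interest $170.73 → $10,213.67; payment $2,892.74; balance $7,320.93
Quarter 2: opening $7,320.93; interest $170.73 → $7,491.66; payment $2,892.74; balance $4,598.92
Quarter 3: opening $4,598.92; interest $170.73 → $4,769.65; payment $2,892.74; balance $1,876.91
Quarter 4: opening $1,876.91; interest $170.73 → $2,047.64; payment $2,047.64; balance $0.00

$2,047.64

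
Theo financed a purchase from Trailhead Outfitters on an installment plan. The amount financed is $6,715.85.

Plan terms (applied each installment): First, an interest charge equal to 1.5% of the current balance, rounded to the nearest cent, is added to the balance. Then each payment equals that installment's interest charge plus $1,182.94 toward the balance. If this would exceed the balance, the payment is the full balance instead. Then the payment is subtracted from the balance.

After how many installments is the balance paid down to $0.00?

6

Installment 1: opening $6,715.85; interest $100.74 → $6,816.59; payment $1,283.68; balance $5,532.91
Installment 2: opening $5,532.91; interest $82.99 → $5,615.90; payment $1,265.93; balance $4,349.97
Installment 3: opening $4,349.97; interest $65.25 → $4,415.22; payment $1,248.19; balance $3,167.03
Installment 4: opening $3,167.03; interest $47.51 → $3,214.54; payment $1,230.45; balance $1,984.09
Installment 5: opening $1,984.09; interest $29.76 → $2,013.85; payment $1,212.70; balance $801.15
Installment 6: opening $801.15; interest $12.02 → $813.17; payment $813.17; balance $0.00
Balance reaches $0.00 in installment 6.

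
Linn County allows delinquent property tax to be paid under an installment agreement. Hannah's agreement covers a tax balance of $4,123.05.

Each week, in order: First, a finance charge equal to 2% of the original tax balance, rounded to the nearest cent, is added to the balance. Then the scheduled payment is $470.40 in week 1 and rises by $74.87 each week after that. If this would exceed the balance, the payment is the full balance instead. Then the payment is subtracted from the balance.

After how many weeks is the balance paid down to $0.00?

Week 1: $4,123.05 +$82.46 interest = $4,205.51; pay $470.40 → $3,735.11
Week 2: $3,735.11 +$82.46 interest = $3,817.57; pay $545.27 → $3,272.30
Week 3: $3,272.30 +$82.46 interest = $3,354.76; pay $620.14 → $2,734.62
Week 4: $2,734.62 +$82.46 interest = $2,817.08; pay $695.01 → $2,122.07
Week 5: $2,122.07 +$82.46 interest = $2,204.53; pay $769.88 → $1,434.65
Week 6: $1,434.65 +$82.46 interest = $1,517.11; pay $844.75 → $672.36
Week 7: $672.36 +$82.46 interest = $754.82; pay $754.82 → $0.00
Balance reaches $0.00 in week 7.

7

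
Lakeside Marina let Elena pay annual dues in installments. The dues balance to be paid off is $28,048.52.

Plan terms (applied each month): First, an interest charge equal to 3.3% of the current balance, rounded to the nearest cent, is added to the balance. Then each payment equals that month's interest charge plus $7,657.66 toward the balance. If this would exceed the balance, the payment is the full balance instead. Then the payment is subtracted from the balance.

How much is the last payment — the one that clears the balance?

$5,243.03

# | Opening | Interest | Payment | End bal
1 | $28,048.52 | $925.60 | $8,583.26 | $20,390.86
2 | $20,390.86 | $672.90 | $8,330.56 | $12,733.20
3 | $12,733.20 | $420.20 | $8,077.86 | $5,075.54
4 | $5,075.54 | $167.49 | $5,243.03 | $0.00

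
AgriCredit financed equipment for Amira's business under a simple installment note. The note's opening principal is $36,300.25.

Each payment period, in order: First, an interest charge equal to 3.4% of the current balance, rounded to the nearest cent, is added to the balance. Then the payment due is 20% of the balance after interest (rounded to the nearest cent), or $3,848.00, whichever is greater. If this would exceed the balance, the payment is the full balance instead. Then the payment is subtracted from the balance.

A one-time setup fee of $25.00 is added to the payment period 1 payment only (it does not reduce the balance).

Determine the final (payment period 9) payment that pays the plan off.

$3,343.26

Payment period 1: $36,300.25 +$1,234.21 interest = $37,534.46; pay $7,506.89 (+ $25.00 fee) → $30,027.57
Payment period 2: $30,027.57 +$1,020.94 interest = $31,048.51; pay $6,209.70 → $24,838.81
Payment period 3: $24,838.81 +$844.52 interest = $25,683.33; pay $5,136.67 → $20,546.66
Payment period 4: $20,546.66 +$698.59 interest = $21,245.25; pay $4,249.05 → $16,996.20
Payment period 5: $16,996.20 +$577.87 interest = $17,574.07; pay $3,848.00 → $13,726.07
Payment period 6: $13,726.07 +$466.69 interest = $14,192.76; pay $3,848.00 → $10,344.76
Payment period 7: $10,344.76 +$351.72 interest = $10,696.48; pay $3,848.00 → $6,848.48
Payment period 8: $6,848.48 +$232.85 interest = $7,081.33; pay $3,848.00 → $3,233.33
Payment period 9: $3,233.33 +$109.93 interest = $3,343.26; pay $3,343.26 → $0.00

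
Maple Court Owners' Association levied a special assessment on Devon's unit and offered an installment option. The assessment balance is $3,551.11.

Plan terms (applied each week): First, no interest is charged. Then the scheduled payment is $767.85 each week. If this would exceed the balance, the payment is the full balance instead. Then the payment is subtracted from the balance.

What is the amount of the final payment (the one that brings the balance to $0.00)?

$479.71

# | Opening | Payment | End bal
1 | $3,551.11 | $767.85 | $2,783.26
2 | $2,783.26 | $767.85 | $2,015.41
3 | $2,015.41 | $767.85 | $1,247.56
4 | $1,247.56 | $767.85 | $479.71
5 | $479.71 | $479.71 | $0.00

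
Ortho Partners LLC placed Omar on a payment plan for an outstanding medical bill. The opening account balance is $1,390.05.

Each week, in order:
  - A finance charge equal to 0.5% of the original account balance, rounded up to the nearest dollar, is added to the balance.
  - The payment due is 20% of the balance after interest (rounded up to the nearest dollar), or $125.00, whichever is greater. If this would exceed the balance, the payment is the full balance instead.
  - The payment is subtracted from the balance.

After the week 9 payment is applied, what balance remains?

$0.00

Week 1: $1,390.05 +$7.00 interest = $1,397.05; pay $280.00 → $1,117.05
Week 2: $1,117.05 +$7.00 interest = $1,124.05; pay $225.00 → $899.05
Week 3: $899.05 +$7.00 interest = $906.05; pay $182.00 → $724.05
Week 4: $724.05 +$7.00 interest = $731.05; pay $147.00 → $584.05
Week 5: $584.05 +$7.00 interest = $591.05; pay $125.00 → $466.05
Week 6: $466.05 +$7.00 interest = $473.05; pay $125.00 → $348.05
Week 7: $348.05 +$7.00 interest = $355.05; pay $125.00 → $230.05
Week 8: $230.05 +$7.00 interest = $237.05; pay $125.00 → $112.05
Week 9: $112.05 +$7.00 interest = $119.05; pay $119.05 → $0.00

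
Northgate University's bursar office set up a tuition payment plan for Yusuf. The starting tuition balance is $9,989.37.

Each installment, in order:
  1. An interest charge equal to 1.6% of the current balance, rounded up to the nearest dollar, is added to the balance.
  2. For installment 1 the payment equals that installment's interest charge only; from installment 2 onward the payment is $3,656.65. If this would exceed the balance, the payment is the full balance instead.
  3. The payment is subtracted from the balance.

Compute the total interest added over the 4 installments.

Installment 1: opening $9,989.37; interest $160.00 → $10,149.37; payment $160.00; balance $9,989.37
Installment 2: opening $9,989.37; interest $160.00 → $10,149.37; payment $3,656.65; balance $6,492.72
Installment 3: opening $6,492.72; interest $104.00 → $6,596.72; payment $3,656.65; balance $2,940.07
Installment 4: opening $2,940.07; interest $48.00 → $2,988.07; payment $2,988.07; balance $0.00
Total interest: $160.00 + $160.00 + $104.00 + $48.00 = $472.00

$472.00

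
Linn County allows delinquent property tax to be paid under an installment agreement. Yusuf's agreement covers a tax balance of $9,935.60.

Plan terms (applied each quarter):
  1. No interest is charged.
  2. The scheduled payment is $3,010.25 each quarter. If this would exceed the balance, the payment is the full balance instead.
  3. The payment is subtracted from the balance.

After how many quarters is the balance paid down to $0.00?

4

Quarter 1: opening $9,935.60; payment $3,010.25; balance $6,925.35
Quarter 2: opening $6,925.35; payment $3,010.25; balance $3,915.10
Quarter 3: opening $3,915.10; payment $3,010.25; balance $904.85
Quarter 4: opening $904.85; payment $904.85; balance $0.00
Balance reaches $0.00 in quarter 4.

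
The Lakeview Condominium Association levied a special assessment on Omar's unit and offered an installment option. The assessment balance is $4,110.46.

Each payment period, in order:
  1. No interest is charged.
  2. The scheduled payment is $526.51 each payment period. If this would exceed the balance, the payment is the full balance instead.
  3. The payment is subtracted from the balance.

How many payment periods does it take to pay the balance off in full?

8

Payment period 1: $4,110.46 − $526.51 → $3,583.95
Payment period 2: $3,583.95 − $526.51 → $3,057.44
Payment period 3: $3,057.44 − $526.51 → $2,530.93
Payment period 4: $2,530.93 − $526.51 → $2,004.42
Payment period 5: $2,004.42 − $526.51 → $1,477.91
Payment period 6: $1,477.91 − $526.51 → $951.40
Payment period 7: $951.40 − $526.51 → $424.89
Payment period 8: $424.89 − $424.89 → $0.00
Balance reaches $0.00 in payment period 8.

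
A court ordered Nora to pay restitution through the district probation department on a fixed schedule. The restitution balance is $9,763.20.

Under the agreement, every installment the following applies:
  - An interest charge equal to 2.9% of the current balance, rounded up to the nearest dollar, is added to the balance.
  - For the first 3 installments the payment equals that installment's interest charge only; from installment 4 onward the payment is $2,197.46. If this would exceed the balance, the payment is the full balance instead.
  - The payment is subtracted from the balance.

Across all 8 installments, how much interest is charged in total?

$1,699.00

Installment 1: $9,763.20 +$284.00 interest = $10,047.20; pay $284.00 → $9,763.20
Installment 2: $9,763.20 +$284.00 interest = $10,047.20; pay $284.00 → $9,763.20
Installment 3: $9,763.20 +$284.00 interest = $10,047.20; pay $284.00 → $9,763.20
Installment 4: $9,763.20 +$284.00 interest = $10,047.20; pay $2,197.46 → $7,849.74
Installment 5: $7,849.74 +$228.00 interest = $8,077.74; pay $2,197.46 → $5,880.28
Installment 6: $5,880.28 +$171.00 interest = $6,051.28; pay $2,197.46 → $3,853.82
Installment 7: $3,853.82 +$112.00 interest = $3,965.82; pay $2,197.46 → $1,768.36
Installment 8: $1,768.36 +$52.00 interest = $1,820.36; pay $1,820.36 → $0.00
Total interest: $284.00 + $284.00 + $284.00 + $284.00 + $228.00 + $171.00 + $112.00 + $52.00 = $1,699.00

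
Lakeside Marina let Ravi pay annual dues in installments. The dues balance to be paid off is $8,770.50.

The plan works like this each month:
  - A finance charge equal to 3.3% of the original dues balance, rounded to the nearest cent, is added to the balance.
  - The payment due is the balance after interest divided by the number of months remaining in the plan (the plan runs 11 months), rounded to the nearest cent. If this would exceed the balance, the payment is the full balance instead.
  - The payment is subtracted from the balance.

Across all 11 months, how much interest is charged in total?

$3,183.73

Month 1: opening $8,770.50; interest $289.43 → $9,059.93; payment $823.63; balance $8,236.30
Month 2: opening $8,236.30; interest $289.43 → $8,525.73; payment $852.57; balance $7,673.16
Month 3: opening $7,673.16; interest $289.43 → $7,962.59; payment $884.73; balance $7,077.86
Month 4: opening $7,077.86; interest $289.43 → $7,367.29; payment $920.91; balance $6,446.38
Month 5: opening $6,446.38; interest $289.43 → $6,735.81; payment $962.26; balance $5,773.55
Month 6: opening $5,773.55; interest $289.43 → $6,062.98; payment $1,010.50; balance $5,052.48
Month 7: opening $5,052.48; interest $289.43 → $5,341.91; payment $1,068.38; balance $4,273.53
Month 8: opening $4,273.53; interest $289.43 → $4,562.96; payment $1,140.74; balance $3,422.22
Month 9: opening $3,422.22; interest $289.43 → $3,711.65; payment $1,237.22; balance $2,474.43
Month 10: opening $2,474.43; interest $289.43 → $2,763.86; payment $1,381.93; balance $1,381.93
Month 11: opening $1,381.93; interest $289.43 → $1,671.36; payment $1,671.36; balance $0.00
Total interest: $289.43 + $289.43 + $289.43 + $289.43 + $289.43 + $289.43 + $289.43 + $289.43 + $289.43 + $289.43 + $289.43 = $3,183.73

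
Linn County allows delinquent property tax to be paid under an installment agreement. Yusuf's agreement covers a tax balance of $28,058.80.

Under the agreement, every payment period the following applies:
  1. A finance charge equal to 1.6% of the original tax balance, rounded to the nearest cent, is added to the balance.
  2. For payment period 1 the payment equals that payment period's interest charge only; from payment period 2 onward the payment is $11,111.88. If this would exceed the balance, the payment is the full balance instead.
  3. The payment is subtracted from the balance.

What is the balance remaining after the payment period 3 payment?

$6,732.92

Payment period 1: opening $28,058.80; interest $448.94 → $28,507.74; payment $448.94; balance $28,058.80
Payment period 2: opening $28,058.80; interest $448.94 → $28,507.74; payment $11,111.88; balance $17,395.86
Payment period 3: opening $17,395.86; interest $448.94 → $17,844.80; payment $11,111.88; balance $6,732.92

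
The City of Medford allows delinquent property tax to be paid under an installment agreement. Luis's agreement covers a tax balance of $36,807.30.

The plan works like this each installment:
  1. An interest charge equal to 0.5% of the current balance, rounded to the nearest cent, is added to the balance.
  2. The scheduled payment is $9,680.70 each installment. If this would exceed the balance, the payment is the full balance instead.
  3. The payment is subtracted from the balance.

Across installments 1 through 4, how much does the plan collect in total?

# | Opening | Interest | Payment | End bal
1 | $36,807.30 | $184.04 | $9,680.70 | $27,310.64
2 | $27,310.64 | $136.55 | $9,680.70 | $17,766.49
3 | $17,766.49 | $88.83 | $9,680.70 | $8,174.62
4 | $8,174.62 | $40.87 | $8,215.49 | $0.00
Total paid: $37,257.59

$37,257.59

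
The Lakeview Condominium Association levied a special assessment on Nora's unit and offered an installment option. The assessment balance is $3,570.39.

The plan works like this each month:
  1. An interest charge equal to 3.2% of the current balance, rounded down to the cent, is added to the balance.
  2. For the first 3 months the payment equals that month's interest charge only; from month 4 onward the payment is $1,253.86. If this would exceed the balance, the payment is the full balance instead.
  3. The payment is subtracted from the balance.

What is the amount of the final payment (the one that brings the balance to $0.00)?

$42.30

Month 1: opening $3,570.39; interest $114.25 → $3,684.64; payment $114.25; balance $3,570.39
Month 2: opening $3,570.39; interest $114.25 → $3,684.64; payment $114.25; balance $3,570.39
Month 3: opening $3,570.39; interest $114.25 → $3,684.64; payment $114.25; balance $3,570.39
Month 4: opening $3,570.39; interest $114.25 → $3,684.64; payment $1,253.86; balance $2,430.78
Month 5: opening $2,430.78; interest $77.78 → $2,508.56; payment $1,253.86; balance $1,254.70
Month 6: opening $1,254.70; interest $40.15 → $1,294.85; payment $1,253.86; balance $40.99
Month 7: opening $40.99; interest $1.31 → $42.30; payment $42.30; balance $0.00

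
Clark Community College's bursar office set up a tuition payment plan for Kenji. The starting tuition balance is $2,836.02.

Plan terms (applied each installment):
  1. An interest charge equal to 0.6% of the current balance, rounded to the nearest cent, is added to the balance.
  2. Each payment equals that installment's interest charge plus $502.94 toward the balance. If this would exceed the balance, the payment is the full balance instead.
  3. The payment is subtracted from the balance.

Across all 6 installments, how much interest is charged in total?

# | Opening | Interest | Payment | End bal
1 | $2,836.02 | $17.02 | $519.96 | $2,333.08
2 | $2,333.08 | $14.00 | $516.94 | $1,830.14
3 | $1,830.14 | $10.98 | $513.92 | $1,327.20
4 | $1,327.20 | $7.96 | $510.90 | $824.26
5 | $824.26 | $4.95 | $507.89 | $321.32
6 | $321.32 | $1.93 | $323.25 | $0.00
Total interest: $17.02 + $14.00 + $10.98 + $7.96 + $4.95 + $1.93 = $56.84

$56.84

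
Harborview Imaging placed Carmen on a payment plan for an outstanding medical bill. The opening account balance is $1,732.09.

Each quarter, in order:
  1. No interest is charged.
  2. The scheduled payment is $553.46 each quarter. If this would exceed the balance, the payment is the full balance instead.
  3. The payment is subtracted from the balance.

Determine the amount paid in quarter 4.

$71.71

Quarter 1: $1,732.09 − $553.46 → $1,178.63
Quarter 2: $1,178.63 − $553.46 → $625.17
Quarter 3: $625.17 − $553.46 → $71.71
Quarter 4: $71.71 − $71.71 → $0.00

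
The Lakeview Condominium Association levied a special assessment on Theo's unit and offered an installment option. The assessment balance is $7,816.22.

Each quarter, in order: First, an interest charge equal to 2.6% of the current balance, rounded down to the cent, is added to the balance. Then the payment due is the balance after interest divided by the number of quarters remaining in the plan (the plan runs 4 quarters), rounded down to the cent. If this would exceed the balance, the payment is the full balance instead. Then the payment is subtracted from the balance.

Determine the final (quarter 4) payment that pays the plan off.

Quarter 1: $7,816.22 +$203.22 interest = $8,019.44; pay $2,004.86 → $6,014.58
Quarter 2: $6,014.58 +$156.37 interest = $6,170.95; pay $2,056.98 → $4,113.97
Quarter 3: $4,113.97 +$106.96 interest = $4,220.93; pay $2,110.46 → $2,110.47
Quarter 4: $2,110.47 +$54.87 interest = $2,165.34; pay $2,165.34 → $0.00

$2,165.34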